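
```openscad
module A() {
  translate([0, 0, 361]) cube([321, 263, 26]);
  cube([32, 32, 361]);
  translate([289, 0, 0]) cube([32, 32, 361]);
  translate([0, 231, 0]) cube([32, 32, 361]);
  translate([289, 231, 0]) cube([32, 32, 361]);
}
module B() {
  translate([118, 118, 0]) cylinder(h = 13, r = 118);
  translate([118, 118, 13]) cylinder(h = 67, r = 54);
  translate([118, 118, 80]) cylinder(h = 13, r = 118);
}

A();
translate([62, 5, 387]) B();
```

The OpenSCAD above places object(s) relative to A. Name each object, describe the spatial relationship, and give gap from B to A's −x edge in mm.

A is a stool. B is a spool. The spool is on top of the stool. The gap from the spool to the stool's −x edge is 62 mm.

The spool's min-x is at 62; the stool's min-x is 0; gap = 62 mm.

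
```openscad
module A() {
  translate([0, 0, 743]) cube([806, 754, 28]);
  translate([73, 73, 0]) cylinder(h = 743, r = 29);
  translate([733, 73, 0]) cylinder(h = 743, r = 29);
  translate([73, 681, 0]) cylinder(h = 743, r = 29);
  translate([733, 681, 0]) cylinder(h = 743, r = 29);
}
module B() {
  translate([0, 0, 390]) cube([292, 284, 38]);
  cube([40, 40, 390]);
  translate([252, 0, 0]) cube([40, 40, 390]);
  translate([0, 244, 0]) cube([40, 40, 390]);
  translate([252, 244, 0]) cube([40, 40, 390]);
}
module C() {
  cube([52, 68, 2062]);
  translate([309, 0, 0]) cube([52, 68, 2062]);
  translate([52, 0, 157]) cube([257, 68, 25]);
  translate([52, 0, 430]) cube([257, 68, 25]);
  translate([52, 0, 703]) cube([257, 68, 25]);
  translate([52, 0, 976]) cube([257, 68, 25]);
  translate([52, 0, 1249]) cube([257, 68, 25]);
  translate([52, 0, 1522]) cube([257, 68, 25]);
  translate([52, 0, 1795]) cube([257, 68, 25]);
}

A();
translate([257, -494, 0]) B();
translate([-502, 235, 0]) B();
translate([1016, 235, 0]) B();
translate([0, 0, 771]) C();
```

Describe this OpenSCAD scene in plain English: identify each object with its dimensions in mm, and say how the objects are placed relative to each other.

A is a table: top 806 mm (x) × 754 mm (y), 28 mm thick, upper face at z = 771 mm, on four round legs of 58 mm diameter, each leg's bounding box inset 44 mm from the nearest pair of top edges, running from z = 0 to the bottom of the top.

B is a four-legged stool. The seat is 292×284 mm, 38 mm thick, top at z = 428 mm. It stands on four square legs, each 40×40 mm in cross-section, from z = 0 to the seat underside, each flush with a corner of the seat.

C is a wooden ladder with two side rails of 52×68 mm section and 2062 mm height, set 361 mm apart overall. Between them run 7 rectangular rungs (68 mm deep, 25 mm thick), front faces flush with the rails' −y face. The bottom of the first rung is 157 mm above the floor and each subsequent rung is 273 mm higher than the one below.

Three stools sit around the table at the −y, −x, +x sides. The ladder is on top of the table.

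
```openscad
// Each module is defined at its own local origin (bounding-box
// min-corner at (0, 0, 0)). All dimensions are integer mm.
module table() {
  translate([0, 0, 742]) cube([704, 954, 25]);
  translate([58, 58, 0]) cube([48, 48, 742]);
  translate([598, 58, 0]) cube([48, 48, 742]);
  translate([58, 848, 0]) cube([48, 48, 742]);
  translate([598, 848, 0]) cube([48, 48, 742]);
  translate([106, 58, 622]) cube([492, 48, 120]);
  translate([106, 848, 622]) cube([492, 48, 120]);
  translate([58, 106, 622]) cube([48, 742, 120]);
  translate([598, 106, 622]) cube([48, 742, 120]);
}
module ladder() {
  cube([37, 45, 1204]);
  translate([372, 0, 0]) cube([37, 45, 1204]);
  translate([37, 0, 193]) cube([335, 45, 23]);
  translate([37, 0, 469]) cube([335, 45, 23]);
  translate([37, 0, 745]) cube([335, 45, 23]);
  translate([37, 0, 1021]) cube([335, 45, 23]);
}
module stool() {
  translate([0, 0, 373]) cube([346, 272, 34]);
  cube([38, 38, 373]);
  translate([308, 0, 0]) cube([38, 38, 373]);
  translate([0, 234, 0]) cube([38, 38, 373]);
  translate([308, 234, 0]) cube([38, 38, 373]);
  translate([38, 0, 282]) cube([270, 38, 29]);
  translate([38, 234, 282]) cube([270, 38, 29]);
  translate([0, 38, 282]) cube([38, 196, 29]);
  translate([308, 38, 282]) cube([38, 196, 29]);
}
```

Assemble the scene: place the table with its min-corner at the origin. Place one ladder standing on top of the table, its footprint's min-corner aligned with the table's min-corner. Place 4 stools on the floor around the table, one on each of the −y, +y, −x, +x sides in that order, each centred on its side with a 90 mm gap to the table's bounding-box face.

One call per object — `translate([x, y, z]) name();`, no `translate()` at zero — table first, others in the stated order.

table();
translate([0, 0, 767]) ladder();
translate([179, -362, 0]) stool();
translate([179, 1044, 0]) stool();
translate([-436, 341, 0]) stool();
translate([794, 341, 0]) stool();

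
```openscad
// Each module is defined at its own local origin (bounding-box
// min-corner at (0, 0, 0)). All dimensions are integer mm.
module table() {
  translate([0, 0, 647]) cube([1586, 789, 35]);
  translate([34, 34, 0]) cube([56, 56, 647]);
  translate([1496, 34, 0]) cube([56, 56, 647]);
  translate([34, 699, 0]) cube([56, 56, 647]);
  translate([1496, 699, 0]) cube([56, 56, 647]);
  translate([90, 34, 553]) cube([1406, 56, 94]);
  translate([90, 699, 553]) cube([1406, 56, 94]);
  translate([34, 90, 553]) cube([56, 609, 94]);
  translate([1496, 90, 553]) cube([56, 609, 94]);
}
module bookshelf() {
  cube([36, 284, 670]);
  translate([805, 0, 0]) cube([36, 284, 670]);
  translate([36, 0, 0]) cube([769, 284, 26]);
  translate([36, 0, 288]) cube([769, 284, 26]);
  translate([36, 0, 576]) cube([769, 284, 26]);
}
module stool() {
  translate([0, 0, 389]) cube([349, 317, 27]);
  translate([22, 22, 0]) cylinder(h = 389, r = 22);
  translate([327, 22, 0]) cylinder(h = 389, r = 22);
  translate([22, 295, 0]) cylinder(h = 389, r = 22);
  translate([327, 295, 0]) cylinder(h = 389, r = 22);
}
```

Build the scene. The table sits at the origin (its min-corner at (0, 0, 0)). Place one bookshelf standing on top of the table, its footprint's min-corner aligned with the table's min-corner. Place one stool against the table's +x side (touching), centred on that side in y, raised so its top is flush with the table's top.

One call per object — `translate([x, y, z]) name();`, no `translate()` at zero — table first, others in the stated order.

table();
translate([0, 0, 682]) bookshelf();
translate([1586, 236, 266]) stool();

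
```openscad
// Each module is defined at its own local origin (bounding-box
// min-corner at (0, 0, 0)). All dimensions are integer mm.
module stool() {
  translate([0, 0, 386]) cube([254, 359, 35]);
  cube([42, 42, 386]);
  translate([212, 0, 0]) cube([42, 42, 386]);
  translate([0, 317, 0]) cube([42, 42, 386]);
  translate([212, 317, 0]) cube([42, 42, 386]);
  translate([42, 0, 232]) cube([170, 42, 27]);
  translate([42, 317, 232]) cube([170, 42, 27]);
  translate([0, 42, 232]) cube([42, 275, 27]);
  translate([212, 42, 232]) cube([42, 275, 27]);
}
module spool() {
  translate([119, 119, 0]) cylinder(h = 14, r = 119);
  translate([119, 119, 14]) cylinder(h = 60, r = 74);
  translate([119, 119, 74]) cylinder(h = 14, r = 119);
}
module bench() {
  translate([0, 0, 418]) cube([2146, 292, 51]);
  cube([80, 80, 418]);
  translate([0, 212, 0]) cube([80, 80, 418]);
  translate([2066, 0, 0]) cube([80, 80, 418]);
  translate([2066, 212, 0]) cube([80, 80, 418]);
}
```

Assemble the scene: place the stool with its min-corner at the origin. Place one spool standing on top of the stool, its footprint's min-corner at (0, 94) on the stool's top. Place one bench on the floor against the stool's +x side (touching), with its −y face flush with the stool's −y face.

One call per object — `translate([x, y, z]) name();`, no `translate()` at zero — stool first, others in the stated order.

stool();
translate([0, 94, 421]) spool();
translate([254, 0, 0]) bench();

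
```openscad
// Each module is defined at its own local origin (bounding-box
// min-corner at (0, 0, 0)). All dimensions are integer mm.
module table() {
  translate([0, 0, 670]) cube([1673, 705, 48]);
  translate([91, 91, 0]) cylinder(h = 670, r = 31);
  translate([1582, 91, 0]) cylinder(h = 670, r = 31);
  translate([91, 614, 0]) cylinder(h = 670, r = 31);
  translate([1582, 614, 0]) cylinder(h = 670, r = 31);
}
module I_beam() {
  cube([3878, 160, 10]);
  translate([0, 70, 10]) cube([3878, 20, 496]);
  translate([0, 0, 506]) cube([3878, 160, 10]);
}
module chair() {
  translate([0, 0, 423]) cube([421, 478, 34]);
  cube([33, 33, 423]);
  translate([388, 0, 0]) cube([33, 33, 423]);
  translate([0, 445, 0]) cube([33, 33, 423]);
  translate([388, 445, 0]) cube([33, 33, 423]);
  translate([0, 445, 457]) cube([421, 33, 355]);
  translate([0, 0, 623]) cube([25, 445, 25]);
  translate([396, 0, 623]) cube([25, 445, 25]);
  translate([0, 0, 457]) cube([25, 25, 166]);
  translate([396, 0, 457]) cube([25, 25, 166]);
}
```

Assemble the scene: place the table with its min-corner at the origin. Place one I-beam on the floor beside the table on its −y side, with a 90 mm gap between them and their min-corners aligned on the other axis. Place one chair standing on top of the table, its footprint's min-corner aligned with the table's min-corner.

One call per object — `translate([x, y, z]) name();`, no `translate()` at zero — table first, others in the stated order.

table();
translate([0, -250, 0]) I_beam();
translate([0, 0, 718]) chair();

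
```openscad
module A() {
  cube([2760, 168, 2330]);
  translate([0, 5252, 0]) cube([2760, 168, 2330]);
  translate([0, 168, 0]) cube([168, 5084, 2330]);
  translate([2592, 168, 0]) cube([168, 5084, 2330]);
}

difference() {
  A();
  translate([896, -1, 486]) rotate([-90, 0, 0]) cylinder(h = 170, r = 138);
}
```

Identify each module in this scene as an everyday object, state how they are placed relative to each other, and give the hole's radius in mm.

A is a house frame. The house frame has a circular hole through its front wall. The hole's radius is 138 mm.

The subtracted cylinder has r = 138 mm.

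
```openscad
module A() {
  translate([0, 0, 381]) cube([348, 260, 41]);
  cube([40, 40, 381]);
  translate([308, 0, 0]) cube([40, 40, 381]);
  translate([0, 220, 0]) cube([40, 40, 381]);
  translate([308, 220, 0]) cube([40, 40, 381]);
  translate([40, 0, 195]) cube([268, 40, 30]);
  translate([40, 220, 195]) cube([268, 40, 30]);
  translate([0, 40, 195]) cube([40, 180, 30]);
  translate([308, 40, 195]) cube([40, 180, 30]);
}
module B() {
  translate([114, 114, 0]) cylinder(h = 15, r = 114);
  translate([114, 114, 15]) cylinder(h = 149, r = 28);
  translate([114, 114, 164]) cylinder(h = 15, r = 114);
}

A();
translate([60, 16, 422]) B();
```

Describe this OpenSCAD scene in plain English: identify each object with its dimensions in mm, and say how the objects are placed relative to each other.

A is a simple wooden stool: a rectangular seat 348 mm (x) by 260 mm (y), 41 mm thick, top face at z = 422 mm, on four square legs, each 40×40 mm in cross-section. The legs rest on z = 0, each flush with a corner of the seat. Four stretchers, 40 mm wide and 30 mm tall, connect adjacent legs with their undersides at z = 195 mm, each running between the inner faces of the legs it joins and aligned with the legs' outer faces on the other axis.

B is a spool: two coaxial disc flanges of radius 114 mm and thickness 15 mm, joined by a core cylinder of radius 28 mm and height 149 mm. The lower flange rests on z = 0 and the three cylinders share a vertical axis.

The spool is on top of the stool, centred.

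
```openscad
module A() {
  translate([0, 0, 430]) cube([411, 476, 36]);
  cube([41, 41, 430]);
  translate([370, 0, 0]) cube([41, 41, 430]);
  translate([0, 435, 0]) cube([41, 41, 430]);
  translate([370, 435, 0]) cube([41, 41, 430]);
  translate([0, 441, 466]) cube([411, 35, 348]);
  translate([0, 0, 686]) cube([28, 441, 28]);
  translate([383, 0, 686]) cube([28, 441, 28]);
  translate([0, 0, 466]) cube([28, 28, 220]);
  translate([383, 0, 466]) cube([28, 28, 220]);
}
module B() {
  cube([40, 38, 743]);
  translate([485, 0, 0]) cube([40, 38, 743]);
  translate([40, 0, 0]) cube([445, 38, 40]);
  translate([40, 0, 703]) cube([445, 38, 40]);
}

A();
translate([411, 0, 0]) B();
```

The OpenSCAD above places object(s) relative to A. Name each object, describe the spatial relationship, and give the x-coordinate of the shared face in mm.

A is a chair. B is a picture frame. The picture frame is against the chair's +x side, with their −y faces flush. The x-coordinate of the shared face is 411 mm.

The chair's +x face and the picture frame's −x face are both at x = 411 mm.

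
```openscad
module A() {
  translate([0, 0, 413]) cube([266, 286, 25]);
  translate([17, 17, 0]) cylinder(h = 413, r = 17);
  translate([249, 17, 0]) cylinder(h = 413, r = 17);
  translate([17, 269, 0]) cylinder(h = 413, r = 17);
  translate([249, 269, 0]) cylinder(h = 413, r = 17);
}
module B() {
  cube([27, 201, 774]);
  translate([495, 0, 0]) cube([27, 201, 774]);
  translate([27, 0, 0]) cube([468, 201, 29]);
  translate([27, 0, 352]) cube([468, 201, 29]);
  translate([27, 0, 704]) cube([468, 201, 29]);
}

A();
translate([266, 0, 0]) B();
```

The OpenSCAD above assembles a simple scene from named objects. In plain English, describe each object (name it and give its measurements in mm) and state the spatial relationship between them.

A is a four-legged stool. The seat is a 266×286×25 mm slab whose top surface is at z = 438 mm; four round legs, each 34 mm in diameter, run from the floor (z = 0) to the underside of the seat, each leg's axis is inset half a diameter from the nearest pair of seat edges (so the leg's bounding box is flush with the corner).

B is a bookshelf 522 mm wide overall, 201 mm deep and 774 mm tall. The two sides are 27 mm thick vertical panels. 3 horizontal shelves of 29 mm thickness span between the inner faces of the sides; the lowest shelf sits on the floor and shelves are stacked with a clear vertical gap of 323 mm between each pair.

The bookshelf is against the stool's +x side, with their −y faces flush.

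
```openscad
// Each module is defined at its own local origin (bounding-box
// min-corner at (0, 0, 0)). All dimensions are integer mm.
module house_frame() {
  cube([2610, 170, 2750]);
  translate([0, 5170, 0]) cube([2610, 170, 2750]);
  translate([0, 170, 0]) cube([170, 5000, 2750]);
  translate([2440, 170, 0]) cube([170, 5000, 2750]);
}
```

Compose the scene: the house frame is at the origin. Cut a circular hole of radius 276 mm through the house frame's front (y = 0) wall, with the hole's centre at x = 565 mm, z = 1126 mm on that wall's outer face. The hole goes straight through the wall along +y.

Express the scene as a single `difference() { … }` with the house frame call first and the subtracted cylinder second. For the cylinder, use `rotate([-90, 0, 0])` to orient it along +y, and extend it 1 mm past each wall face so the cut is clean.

difference() {
  house_frame();
  translate([565, -1, 1126]) rotate([-90, 0, 0]) cylinder(h = 172, r = 276);
}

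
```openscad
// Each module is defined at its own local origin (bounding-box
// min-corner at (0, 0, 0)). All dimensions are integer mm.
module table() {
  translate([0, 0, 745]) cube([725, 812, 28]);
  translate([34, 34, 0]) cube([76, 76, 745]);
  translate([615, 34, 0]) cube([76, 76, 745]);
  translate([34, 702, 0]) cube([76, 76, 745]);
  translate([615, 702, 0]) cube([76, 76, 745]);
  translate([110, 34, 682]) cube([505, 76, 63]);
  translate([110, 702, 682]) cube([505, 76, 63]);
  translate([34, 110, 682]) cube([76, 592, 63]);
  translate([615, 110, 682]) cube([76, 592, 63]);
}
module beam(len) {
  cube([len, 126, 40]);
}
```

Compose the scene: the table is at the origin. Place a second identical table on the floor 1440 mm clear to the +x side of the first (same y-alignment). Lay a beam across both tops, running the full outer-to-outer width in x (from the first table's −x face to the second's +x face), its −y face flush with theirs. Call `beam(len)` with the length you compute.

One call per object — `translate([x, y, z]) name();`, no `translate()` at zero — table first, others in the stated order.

table();
translate([2165, 0, 0]) table();
translate([0, 0, 773]) beam(2890);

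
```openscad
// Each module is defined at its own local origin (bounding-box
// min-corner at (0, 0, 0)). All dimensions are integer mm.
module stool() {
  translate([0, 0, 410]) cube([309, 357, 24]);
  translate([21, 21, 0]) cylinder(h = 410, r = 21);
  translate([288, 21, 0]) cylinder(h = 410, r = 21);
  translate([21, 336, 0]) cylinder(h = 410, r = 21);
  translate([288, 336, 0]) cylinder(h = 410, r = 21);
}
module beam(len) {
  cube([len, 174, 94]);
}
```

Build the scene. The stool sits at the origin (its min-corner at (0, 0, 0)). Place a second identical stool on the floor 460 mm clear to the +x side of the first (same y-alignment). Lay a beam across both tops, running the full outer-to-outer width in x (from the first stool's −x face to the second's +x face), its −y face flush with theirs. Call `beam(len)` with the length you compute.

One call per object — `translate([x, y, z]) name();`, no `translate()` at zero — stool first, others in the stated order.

stool();
translate([769, 0, 0]) stool();
translate([0, 0, 434]) beam(1078);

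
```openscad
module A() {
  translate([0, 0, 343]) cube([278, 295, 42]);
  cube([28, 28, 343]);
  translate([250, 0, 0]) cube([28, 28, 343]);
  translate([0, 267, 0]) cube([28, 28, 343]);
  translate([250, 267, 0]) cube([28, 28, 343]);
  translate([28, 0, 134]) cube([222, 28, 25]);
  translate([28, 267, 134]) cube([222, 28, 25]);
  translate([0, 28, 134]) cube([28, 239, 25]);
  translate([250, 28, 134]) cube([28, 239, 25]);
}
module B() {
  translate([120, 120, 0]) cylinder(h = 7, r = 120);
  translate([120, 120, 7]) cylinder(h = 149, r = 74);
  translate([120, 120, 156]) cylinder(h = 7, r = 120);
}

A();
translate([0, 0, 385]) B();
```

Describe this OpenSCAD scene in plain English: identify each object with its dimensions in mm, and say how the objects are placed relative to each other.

A is a four-legged stool. The seat is a 278×295×42 mm slab whose top surface is at z = 385 mm; four square legs, each 28×28 mm in cross-section, run from the floor (z = 0) to the underside of the seat, each flush with a corner of the seat. Four stretchers, 28 mm wide and 25 mm tall, connect adjacent legs with their undersides at z = 134 mm, each running between the inner faces of the legs it joins and aligned with the legs' outer faces on the other axis.

B is a spool: two coaxial disc flanges of radius 120 mm and thickness 7 mm, joined by a core cylinder of radius 74 mm and height 149 mm. The lower flange rests on z = 0 and the three cylinders share a vertical axis.

The spool is on top of the stool.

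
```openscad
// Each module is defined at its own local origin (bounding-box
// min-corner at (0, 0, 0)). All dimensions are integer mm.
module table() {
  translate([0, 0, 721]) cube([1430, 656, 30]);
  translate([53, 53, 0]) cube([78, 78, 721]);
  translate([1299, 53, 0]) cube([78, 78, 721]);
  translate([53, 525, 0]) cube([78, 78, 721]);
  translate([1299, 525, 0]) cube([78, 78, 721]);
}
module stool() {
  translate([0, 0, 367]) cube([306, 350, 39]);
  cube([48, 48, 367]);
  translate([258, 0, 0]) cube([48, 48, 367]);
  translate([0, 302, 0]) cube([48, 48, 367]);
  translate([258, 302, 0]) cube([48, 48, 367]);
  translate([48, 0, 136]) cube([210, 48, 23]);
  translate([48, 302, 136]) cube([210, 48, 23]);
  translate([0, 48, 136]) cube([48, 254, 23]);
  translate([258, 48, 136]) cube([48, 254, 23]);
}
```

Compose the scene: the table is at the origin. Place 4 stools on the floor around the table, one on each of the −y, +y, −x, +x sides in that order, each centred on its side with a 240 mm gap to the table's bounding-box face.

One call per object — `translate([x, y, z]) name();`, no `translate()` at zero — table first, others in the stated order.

table();
translate([562, -590, 0]) stool();
translate([562, 896, 0]) stool();
translate([-546, 153, 0]) stool();
translate([1670, 153, 0]) stool();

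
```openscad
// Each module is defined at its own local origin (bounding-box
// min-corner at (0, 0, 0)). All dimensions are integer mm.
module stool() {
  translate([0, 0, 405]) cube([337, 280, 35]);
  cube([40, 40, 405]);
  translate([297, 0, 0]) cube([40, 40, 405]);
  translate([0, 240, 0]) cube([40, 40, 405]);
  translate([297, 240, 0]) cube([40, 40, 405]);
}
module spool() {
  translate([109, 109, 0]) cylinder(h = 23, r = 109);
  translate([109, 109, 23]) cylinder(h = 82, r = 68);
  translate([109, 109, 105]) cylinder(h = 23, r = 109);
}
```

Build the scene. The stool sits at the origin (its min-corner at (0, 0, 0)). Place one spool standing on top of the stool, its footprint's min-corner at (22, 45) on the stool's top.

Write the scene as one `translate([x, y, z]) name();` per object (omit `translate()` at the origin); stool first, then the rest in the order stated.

stool();
translate([22, 45, 440]) spool();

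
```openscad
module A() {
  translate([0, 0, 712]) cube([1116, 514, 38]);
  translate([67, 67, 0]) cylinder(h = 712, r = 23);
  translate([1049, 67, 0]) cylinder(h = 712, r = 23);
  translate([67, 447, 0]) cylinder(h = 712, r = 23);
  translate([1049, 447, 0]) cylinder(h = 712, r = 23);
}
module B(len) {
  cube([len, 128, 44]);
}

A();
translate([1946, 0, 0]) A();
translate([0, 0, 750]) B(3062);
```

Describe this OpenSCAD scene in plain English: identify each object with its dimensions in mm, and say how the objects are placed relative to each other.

A is a rectangular dining table. The top is 1116×514×38 mm with its upper surface at z = 750 mm. It stands on four round legs of 46 mm diameter, each leg's bounding box inset 44 mm from the nearest pair of top edges, running from the floor to the underside of the top.

B is a rectangular beam 3062 mm long (x), 128 mm deep (y), 44 mm thick (z).

The beam spans the tops of two tables placed 830 mm apart, resting at z = 750 mm.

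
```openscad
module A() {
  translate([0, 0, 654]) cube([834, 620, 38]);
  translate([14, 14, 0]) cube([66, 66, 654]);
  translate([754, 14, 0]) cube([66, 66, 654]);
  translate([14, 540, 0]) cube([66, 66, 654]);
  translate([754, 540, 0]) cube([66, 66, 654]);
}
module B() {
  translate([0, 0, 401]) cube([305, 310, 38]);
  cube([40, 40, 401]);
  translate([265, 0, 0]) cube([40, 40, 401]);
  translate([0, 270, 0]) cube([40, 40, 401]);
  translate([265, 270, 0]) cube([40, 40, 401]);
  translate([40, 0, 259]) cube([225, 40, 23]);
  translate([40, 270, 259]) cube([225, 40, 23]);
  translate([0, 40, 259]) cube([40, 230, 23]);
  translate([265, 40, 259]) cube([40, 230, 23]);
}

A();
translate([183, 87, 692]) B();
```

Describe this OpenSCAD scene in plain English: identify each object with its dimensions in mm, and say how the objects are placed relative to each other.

A is a table: top 834 mm (x) × 620 mm (y), 38 mm thick, upper face at z = 692 mm, on four 66×66 mm square legs, each inset 14 mm from the nearest pair of top edges, running from z = 0 to the bottom of the top.

B is a four-legged stool. The seat is a 305×310×38 mm slab whose top surface is at z = 439 mm; four square legs, each 40×40 mm in cross-section, run from the floor (z = 0) to the underside of the seat, each flush with a corner of the seat. Four stretchers, 40 mm wide and 23 mm tall, connect adjacent legs with their undersides at z = 259 mm, each running between the inner faces of the legs it joins and aligned with the legs' outer faces on the other axis.

The stool is on top of the table.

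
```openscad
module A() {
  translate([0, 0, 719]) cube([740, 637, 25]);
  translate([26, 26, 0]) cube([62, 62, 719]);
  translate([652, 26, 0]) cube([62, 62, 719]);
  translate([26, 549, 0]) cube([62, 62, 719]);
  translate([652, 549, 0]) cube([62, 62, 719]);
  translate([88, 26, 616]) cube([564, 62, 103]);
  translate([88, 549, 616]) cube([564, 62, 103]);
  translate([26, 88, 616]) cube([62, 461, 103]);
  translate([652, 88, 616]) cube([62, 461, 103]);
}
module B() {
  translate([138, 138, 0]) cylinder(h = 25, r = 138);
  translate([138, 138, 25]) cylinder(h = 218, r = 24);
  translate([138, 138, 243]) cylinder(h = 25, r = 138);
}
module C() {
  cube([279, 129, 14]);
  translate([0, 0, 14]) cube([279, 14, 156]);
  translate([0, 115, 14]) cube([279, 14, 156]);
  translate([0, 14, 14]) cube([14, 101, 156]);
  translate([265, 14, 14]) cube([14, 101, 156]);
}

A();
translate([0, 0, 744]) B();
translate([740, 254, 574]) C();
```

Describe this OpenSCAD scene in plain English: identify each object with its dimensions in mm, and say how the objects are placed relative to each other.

A is a table: top 740 mm (x) × 637 mm (y), 25 mm thick, upper face at z = 744 mm, on four 62×62 mm square legs, each inset 26 mm from the nearest pair of top edges, running from z = 0 to the bottom of the top. Four apron rails, 62 mm thick and 103 mm tall, run between adjacent legs with their top edges flush with the underside of the top and their outer faces flush with the legs' outer faces.

B is a spool: two coaxial disc flanges of radius 138 mm and thickness 25 mm, joined by a core cylinder of radius 24 mm and height 218 mm. The lower flange rests on z = 0 and the three cylinders share a vertical axis.

C is an open-topped rectangular box: outside dimensions 279×129×170 mm, with a uniform wall and base thickness of 14 mm. The base is a full 279×129 slab on the floor; four walls sit on top of the base. The front and back walls (the −y and +y sides) span the full width; the two side walls fit between them.

The spool is on top of the table. The open box is beside the table with their tops flush at z = 744.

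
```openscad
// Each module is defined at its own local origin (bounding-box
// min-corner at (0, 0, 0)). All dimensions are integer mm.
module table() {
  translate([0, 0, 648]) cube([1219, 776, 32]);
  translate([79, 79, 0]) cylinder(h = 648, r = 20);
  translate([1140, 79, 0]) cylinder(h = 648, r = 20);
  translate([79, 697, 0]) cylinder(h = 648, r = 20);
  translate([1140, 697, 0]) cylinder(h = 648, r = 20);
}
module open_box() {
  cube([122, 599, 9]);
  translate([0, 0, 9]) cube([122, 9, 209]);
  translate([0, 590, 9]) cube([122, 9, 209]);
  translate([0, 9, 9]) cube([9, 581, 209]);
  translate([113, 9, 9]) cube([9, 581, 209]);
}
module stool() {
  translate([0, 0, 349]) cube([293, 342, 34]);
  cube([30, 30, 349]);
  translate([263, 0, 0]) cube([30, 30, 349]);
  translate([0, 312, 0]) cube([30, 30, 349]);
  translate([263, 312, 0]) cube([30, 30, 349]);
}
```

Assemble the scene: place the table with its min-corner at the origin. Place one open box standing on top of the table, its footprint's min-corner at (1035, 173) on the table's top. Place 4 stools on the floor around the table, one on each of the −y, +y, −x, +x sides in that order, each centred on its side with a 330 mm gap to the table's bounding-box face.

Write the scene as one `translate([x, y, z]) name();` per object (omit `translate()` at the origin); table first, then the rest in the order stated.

table();
translate([1035, 173, 680]) open_box();
translate([463, -672, 0]) stool();
translate([463, 1106, 0]) stool();
translate([-623, 217, 0]) stool();
translate([1549, 217, 0]) stool();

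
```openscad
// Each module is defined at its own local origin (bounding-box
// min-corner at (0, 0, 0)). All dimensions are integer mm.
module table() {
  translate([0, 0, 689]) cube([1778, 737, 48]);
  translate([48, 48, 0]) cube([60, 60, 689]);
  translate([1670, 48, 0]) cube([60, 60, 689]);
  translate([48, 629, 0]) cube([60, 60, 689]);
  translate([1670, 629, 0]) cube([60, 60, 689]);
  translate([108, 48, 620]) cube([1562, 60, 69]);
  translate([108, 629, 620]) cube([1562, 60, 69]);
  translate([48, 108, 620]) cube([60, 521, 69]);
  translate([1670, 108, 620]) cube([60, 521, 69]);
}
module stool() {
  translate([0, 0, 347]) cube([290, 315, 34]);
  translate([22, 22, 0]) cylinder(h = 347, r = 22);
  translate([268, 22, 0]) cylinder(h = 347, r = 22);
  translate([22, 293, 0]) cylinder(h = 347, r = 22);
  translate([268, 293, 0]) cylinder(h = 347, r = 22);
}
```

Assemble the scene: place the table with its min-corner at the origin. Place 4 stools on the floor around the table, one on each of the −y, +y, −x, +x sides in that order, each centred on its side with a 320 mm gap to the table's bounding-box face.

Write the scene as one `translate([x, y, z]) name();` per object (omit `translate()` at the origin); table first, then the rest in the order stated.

table();
translate([744, -635, 0]) stool();
translate([744, 1057, 0]) stool();
translate([-610, 211, 0]) stool();
translate([2098, 211, 0]) stool();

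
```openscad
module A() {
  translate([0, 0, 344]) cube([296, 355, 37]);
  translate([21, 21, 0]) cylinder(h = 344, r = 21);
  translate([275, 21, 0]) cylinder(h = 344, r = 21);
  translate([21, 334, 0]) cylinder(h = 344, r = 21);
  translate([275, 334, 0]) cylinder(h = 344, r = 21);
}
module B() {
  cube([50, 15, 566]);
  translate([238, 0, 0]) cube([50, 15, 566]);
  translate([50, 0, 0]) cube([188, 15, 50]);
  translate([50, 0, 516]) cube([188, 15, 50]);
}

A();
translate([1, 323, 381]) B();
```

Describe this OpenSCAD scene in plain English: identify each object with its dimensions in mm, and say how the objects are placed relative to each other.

A is a four-legged stool. The seat is 296×355 mm, 37 mm thick, top at z = 381 mm. It stands on four round legs, each 42 mm in diameter, from z = 0 to the seat underside, each leg's axis is inset half a diameter from the nearest pair of seat edges (so the leg's bounding box is flush with the corner).

B is a rectangular picture frame lying in the x–z plane (depth along y). The opening is 188 mm wide (x) by 466 mm tall (z), surrounded by a border 50 mm wide on all four sides. The frame is 15 mm deep and is made of two full-height vertical stiles with two horizontal rails fitted between them.

The picture frame is on top of the stool.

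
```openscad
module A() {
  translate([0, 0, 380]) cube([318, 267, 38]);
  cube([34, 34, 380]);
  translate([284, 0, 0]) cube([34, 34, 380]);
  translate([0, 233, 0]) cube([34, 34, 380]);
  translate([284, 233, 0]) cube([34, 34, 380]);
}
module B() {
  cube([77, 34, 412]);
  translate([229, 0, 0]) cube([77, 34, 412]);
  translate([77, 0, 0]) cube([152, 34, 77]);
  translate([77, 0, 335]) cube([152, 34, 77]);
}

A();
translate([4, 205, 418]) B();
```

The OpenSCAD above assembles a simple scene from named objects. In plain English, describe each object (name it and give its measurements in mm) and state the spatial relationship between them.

A is a simple wooden stool: a rectangular seat 318 mm (x) by 267 mm (y), 38 mm thick, top face at z = 418 mm, on four square legs, each 34×34 mm in cross-section. The legs rest on z = 0, each flush with a corner of the seat.

B is a rectangular picture frame lying in the x–z plane (depth along y). The opening is 152 mm wide (x) by 258 mm tall (z), surrounded by a border 77 mm wide on all four sides. The frame is 34 mm deep and is made of two full-height vertical stiles with two horizontal rails fitted between them.

The picture frame is on top of the stool.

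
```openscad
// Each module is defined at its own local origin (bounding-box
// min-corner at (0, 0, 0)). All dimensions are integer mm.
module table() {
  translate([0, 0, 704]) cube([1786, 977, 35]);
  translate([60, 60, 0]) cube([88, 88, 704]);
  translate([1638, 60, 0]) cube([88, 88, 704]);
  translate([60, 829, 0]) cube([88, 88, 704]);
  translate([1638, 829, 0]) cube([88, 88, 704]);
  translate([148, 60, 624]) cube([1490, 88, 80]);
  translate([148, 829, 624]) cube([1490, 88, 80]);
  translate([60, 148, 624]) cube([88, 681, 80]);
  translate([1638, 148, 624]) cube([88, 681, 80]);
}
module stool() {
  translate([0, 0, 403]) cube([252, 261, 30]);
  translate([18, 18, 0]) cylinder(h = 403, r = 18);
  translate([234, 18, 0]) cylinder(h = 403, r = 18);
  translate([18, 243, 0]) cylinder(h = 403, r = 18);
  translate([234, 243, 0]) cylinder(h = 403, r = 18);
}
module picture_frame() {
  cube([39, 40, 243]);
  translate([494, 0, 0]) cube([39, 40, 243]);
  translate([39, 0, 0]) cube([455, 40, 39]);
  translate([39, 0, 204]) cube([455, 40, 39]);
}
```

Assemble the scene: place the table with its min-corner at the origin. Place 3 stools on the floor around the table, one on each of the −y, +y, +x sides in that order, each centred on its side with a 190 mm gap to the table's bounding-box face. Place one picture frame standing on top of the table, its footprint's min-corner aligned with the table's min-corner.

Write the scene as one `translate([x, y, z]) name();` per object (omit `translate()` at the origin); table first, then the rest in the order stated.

table();
translate([767, -451, 0]) stool();
translate([767, 1167, 0]) stool();
translate([1976, 358, 0]) stool();
translate([0, 0, 739]) picture_frame();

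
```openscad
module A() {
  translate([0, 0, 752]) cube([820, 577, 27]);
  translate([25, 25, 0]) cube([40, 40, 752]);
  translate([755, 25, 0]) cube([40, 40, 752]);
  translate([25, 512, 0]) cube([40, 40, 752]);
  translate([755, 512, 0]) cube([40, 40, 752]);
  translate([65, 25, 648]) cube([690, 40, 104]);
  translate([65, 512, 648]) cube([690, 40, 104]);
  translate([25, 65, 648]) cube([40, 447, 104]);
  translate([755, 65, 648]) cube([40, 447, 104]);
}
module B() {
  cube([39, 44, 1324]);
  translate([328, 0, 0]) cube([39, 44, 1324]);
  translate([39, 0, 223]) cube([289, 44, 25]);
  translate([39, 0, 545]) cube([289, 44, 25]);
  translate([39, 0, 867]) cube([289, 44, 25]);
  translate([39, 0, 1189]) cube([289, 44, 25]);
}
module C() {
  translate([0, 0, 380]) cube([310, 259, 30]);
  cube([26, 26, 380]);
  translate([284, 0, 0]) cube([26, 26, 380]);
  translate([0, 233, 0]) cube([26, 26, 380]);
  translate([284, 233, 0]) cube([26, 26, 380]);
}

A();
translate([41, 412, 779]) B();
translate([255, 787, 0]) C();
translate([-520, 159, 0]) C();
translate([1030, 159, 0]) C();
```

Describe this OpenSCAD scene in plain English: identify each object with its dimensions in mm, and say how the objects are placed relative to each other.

A is a table with a 820×577 mm rectangular top, 27 mm thick, top surface at z = 779 mm, supported by four 40×40 mm square legs, each inset 25 mm from the nearest pair of top edges, running from the floor. Four apron rails, 40 mm thick and 104 mm tall, run between adjacent legs with their top edges flush with the underside of the top and their outer faces flush with the legs' outer faces.

B is a wooden ladder with two side rails of 39×44 mm section and 1324 mm height, set 367 mm apart overall. Between them run 4 rectangular rungs (44 mm deep, 25 mm thick), front faces flush with the rails' −y face. The bottom of the first rung is 223 mm above the floor and each subsequent rung is 322 mm higher than the one below.

C is a four-legged stool. The seat is 310×259 mm, 30 mm thick, top at z = 410 mm. It stands on four square legs, each 26×26 mm in cross-section, from z = 0 to the seat underside, each flush with a corner of the seat.

The ladder is on top of the table. Three stools sit around the table at the +y, −x, +x sides.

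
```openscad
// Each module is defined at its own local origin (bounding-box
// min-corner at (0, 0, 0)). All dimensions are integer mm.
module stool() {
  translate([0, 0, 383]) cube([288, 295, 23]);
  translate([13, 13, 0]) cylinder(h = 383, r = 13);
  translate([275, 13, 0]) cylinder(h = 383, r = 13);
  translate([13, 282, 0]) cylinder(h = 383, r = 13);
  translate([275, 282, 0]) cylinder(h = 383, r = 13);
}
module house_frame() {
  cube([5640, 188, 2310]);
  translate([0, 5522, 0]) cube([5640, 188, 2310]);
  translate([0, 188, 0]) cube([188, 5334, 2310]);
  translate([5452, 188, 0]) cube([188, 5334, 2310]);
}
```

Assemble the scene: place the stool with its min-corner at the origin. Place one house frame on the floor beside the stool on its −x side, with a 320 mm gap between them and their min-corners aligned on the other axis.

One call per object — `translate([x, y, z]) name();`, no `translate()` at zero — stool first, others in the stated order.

stool();
translate([-5960, 0, 0]) house_frame();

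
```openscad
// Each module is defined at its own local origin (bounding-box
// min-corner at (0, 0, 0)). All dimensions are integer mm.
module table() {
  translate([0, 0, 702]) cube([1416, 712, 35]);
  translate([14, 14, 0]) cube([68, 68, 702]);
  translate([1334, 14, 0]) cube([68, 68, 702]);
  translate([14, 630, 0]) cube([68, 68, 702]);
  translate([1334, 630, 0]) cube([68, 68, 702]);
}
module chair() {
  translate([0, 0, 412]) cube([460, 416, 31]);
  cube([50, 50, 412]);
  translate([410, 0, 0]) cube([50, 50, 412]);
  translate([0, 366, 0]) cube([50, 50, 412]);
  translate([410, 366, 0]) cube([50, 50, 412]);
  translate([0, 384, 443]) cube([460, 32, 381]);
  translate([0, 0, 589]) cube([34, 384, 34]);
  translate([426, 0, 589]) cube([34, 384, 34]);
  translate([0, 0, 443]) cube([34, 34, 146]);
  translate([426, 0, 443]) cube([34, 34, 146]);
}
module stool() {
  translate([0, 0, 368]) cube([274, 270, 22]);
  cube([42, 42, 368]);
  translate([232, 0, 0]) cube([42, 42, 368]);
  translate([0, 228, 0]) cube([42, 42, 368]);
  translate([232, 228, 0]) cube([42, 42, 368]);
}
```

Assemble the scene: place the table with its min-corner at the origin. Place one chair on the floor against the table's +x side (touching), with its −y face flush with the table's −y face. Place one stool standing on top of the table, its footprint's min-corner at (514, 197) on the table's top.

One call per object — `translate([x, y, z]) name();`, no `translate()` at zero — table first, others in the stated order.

table();
translate([1416, 0, 0]) chair();
translate([514, 197, 737]) stool();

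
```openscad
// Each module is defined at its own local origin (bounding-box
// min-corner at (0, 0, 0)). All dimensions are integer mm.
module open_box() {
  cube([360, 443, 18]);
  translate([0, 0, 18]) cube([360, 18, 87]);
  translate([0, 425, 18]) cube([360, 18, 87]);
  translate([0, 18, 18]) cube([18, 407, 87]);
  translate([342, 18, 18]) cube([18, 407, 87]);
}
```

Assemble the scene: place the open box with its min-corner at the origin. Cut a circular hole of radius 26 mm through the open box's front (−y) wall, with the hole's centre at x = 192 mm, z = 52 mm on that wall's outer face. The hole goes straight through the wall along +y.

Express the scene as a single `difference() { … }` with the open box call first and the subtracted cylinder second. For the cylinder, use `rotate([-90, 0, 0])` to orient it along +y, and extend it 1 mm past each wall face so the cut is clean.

difference() {
  open_box();
  translate([192, -1, 52]) rotate([-90, 0, 0]) cylinder(h = 20, r = 26);
}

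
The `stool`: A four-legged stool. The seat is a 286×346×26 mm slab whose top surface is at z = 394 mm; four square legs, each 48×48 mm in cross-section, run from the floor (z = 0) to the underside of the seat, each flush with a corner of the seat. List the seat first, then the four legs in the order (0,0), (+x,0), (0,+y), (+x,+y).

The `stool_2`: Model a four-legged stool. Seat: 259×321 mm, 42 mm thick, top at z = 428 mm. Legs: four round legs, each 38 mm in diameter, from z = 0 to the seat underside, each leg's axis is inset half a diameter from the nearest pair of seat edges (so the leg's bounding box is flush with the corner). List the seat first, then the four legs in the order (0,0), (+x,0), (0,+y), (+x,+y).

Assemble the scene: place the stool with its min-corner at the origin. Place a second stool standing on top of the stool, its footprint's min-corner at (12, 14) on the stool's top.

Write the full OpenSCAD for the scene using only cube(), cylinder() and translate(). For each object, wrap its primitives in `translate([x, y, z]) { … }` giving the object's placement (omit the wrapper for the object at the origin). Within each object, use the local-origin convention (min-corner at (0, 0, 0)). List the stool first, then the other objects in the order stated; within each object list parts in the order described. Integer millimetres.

translate([0, 0, 368]) cube([286, 346, 26]);
cube([48, 48, 368]);
translate([238, 0, 0]) cube([48, 48, 368]);
translate([0, 298, 0]) cube([48, 48, 368]);
translate([238, 298, 0]) cube([48, 48, 368]);
translate([12, 14, 394]) {
  translate([0, 0, 386]) cube([259, 321, 42]);
  translate([19, 19, 0]) cylinder(h = 386, r = 19);
  translate([240, 19, 0]) cylinder(h = 386, r = 19);
  translate([19, 302, 0]) cylinder(h = 386, r = 19);
  translate([240, 302, 0]) cylinder(h = 386, r = 19);
}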